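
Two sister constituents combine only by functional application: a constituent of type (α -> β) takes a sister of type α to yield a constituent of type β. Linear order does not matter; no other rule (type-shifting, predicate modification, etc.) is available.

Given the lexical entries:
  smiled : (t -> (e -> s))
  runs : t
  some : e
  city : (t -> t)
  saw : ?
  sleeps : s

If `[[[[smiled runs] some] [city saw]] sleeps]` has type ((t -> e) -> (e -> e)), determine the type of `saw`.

For [[[[smiled runs] some] [city saw]] sleeps] to have type ((t -> e) -> (e -> e)) with sleeps of type s, [[[smiled runs] some] [city saw]] must be the function: [[[smiled runs] some] [city saw]] : (s -> ((t -> e) -> (e -> e))).
For [[[smiled runs] some] [city saw]] to have type (s -> ((t -> e) -> (e -> e))) with [[smiled runs] some] of type s, [city saw] must be the function: [city saw] : (s -> (s -> ((t -> e) -> (e -> e)))).
For [city saw] to have type (s -> (s -> ((t -> e) -> (e -> e)))) with city of type (t -> t), saw must be the function: saw : ((t -> t) -> (s -> (s -> ((t -> e) -> (e -> e))))).

((t -> t) -> (s -> (s -> ((t -> e) -> (e -> e)))))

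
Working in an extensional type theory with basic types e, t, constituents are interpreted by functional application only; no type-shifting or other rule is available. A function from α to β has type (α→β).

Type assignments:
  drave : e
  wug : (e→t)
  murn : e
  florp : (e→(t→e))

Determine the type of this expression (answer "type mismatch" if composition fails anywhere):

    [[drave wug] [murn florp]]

e

[drave wug]: functor wug : (e→t), argument drave : e; result t.
[murn florp]: functor florp : (e→(t→e)), argument murn : e; result (t→e).
[[drave wug] [murn florp]]: functor [murn florp] : (t→e), argument [drave wug] : t; result e.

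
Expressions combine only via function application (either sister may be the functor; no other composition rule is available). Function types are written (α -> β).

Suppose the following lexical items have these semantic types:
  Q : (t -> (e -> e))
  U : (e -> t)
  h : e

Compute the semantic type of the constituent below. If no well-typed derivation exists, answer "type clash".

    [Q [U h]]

[U h]: (e -> t) applied to e yields t.
[Q [U h]]: (t -> (e -> e)) applied to t yields (e -> e).

(e -> e)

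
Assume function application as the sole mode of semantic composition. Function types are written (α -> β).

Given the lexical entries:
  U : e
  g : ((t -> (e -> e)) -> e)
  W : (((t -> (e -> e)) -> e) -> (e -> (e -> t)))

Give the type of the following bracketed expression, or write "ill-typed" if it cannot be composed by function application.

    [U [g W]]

(e -> t)

[g W]: W is (((t -> (e -> e)) -> e) -> (e -> (e -> t))), g is ((t -> (e -> e)) -> e); result (e -> (e -> t)).
[U [g W]]: [g W] is (e -> (e -> t)), U is e; result (e -> t).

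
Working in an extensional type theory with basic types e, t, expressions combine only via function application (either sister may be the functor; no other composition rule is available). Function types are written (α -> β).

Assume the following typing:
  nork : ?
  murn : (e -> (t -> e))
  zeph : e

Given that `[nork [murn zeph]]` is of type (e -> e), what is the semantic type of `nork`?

((t -> e) -> (e -> e))

[nork [murn zeph]] must have type (e -> e). The sister [murn zeph] has type (t -> e); that is not a function onto (e -> e), so nork must be the functor, of type ((t -> e) -> (e -> e)).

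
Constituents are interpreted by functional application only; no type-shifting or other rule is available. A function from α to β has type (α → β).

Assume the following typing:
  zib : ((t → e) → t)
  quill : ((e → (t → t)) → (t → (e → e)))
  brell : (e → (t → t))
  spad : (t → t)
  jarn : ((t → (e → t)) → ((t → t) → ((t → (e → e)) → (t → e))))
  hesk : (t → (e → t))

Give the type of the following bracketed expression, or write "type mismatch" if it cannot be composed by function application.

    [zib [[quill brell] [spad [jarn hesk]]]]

t

[quill brell]: ((e → (t → t)) → (t → (e → e))) applied to (e → (t → t)) yields (t → (e → e)).
[jarn hesk]: ((t → (e → t)) → ((t → t) → ((t → (e → e)) → (t → e)))) applied to (t → (e → t)) yields ((t → t) → ((t → (e → e)) → (t → e))).
[spad [jarn hesk]]: ((t → t) → ((t → (e → e)) → (t → e))) applied to (t → t) yields ((t → (e → e)) → (t → e)).
[[quill brell] [spad [jarn hesk]]]: ((t → (e → e)) → (t → e)) applied to (t → (e → e)) yields (t → e).
[zib [[quill brell] [spad [jarn hesk]]]]: ((t → e) → t) applied to (t → e) yields t.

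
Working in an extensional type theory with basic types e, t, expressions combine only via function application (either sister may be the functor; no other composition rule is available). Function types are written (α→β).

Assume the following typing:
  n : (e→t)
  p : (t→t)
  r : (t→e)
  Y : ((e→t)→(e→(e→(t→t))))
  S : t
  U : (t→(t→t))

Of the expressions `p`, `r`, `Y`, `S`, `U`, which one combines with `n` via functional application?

Y

p : (t→t) — no; n wants e, and p wants t.
r : (t→e) — no; n wants e, and r wants t.
Y — combines: Y : ((e→t)→(e→(e→(t→t)))) takes n : (e→t) as argument, giving (e→(e→(t→t))).
S : t — no; n wants e, and S wants nothing (atomic).
U : (t→(t→t)) — no; n wants e, and U wants t.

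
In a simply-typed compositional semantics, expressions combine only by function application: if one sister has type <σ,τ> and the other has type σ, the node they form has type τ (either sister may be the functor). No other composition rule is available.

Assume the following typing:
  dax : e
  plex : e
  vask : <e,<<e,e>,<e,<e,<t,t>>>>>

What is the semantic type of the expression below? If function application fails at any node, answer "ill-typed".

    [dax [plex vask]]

At [plex vask], vask : <e,<<e,e>,<e,<e,<t,t>>>>> takes plex : e, giving <<e,e>,<e,<e,<t,t>>>>.
[dax [plex vask]]: e and <<e,e>,<e,<e,<t,t>>>> cannot combine by function application — type clash.

ill-typed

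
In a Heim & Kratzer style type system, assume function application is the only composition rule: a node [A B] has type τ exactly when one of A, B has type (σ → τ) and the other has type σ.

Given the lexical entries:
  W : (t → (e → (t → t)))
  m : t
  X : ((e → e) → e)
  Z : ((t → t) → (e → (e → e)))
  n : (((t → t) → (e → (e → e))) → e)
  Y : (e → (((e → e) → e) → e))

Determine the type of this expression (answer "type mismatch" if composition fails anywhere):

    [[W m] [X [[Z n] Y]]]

[W m]: functor W : (t → (e → (t → t))), argument m : t; result (e → (t → t)).
[Z n]: functor n : (((t → t) → (e → (e → e))) → e), argument Z : ((t → t) → (e → (e → e))); result e.
[[Z n] Y]: functor Y : (e → (((e → e) → e) → e)), argument [Z n] : e; result (((e → e) → e) → e).
[X [[Z n] Y]]: functor [[Z n] Y] : (((e → e) → e) → e), argument X : ((e → e) → e); result e.
[[W m] [X [[Z n] Y]]]: functor [W m] : (e → (t → t)), argument [X [[Z n] Y]] : e; result (t → t).

(t → t)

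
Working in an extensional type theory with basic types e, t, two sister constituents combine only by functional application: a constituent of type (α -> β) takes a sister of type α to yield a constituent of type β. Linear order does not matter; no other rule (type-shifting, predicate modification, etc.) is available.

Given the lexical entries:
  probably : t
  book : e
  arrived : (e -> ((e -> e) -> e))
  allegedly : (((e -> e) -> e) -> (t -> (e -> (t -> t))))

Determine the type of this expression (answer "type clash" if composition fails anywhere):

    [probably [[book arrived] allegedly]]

(e -> (t -> t))

[book arrived]: functor arrived : (e -> ((e -> e) -> e)), argument book : e; result ((e -> e) -> e).
[[book arrived] allegedly]: functor allegedly : (((e -> e) -> e) -> (t -> (e -> (t -> t)))), argument [book arrived] : ((e -> e) -> e); result (t -> (e -> (t -> t))).
[probably [[book arrived] allegedly]]: functor [[book arrived] allegedly] : (t -> (e -> (t -> t))), argument probably : t; result (e -> (t -> t)).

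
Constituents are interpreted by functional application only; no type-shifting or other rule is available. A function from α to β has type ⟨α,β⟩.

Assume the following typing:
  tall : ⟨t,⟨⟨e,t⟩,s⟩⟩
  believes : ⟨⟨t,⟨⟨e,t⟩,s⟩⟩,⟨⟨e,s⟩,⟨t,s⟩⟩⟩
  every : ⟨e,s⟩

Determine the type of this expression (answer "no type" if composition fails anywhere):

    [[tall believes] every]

⟨t,s⟩

[tall believes]: ⟨⟨t,⟨⟨e,t⟩,s⟩⟩,⟨⟨e,s⟩,⟨t,s⟩⟩⟩ applied to ⟨t,⟨⟨e,t⟩,s⟩⟩ yields ⟨⟨e,s⟩,⟨t,s⟩⟩.
[[tall believes] every]: ⟨⟨e,s⟩,⟨t,s⟩⟩ applied to ⟨e,s⟩ yields ⟨t,s⟩.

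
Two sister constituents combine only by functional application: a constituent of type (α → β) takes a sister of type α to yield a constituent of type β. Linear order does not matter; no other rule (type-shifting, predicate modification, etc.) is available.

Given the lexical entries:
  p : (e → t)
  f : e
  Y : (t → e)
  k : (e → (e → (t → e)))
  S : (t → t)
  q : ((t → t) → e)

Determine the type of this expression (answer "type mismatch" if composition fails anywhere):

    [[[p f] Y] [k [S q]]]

(t → e)

[p f]: p is (e → t), f is e; result t.
[[p f] Y]: Y is (t → e), [p f] is t; result e.
[S q]: q is ((t → t) → e), S is (t → t); result e.
[k [S q]]: k is (e → (e → (t → e))), [S q] is e; result (e → (t → e)).
[[[p f] Y] [k [S q]]]: [k [S q]] is (e → (t → e)), [[p f] Y] is e; result (t → e).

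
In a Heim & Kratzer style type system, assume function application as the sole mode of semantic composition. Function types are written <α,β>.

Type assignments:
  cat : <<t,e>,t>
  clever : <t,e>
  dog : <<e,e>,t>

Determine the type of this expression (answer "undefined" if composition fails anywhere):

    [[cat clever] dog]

undefined

[cat clever]: cat is <<t,e>,t>, clever is <t,e>; result t.
[[cat clever] dog]: t and <<e,e>,t> cannot combine by function application — type clash.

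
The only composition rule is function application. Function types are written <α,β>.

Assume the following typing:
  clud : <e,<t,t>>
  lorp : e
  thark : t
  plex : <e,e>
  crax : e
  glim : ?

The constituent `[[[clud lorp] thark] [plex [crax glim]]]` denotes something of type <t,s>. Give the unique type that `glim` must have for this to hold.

<e,<<e,e>,<t,<t,s>>>>

For [[[clud lorp] thark] [plex [crax glim]]] to have type <t,s> with [[clud lorp] thark] of type t, [plex [crax glim]] must be the function: [plex [crax glim]] : <t,<t,s>>.
For [plex [crax glim]] to have type <t,<t,s>> with plex of type <e,e>, [crax glim] must be the function: [crax glim] : <<e,e>,<t,<t,s>>>.
For [crax glim] to have type <<e,e>,<t,<t,s>>> with crax of type e, glim must be the function: glim : <e,<<e,e>,<t,<t,s>>>>.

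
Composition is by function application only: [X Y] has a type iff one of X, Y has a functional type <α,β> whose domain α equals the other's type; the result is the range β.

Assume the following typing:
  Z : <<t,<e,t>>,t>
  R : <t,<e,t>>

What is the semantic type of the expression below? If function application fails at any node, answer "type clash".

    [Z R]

[Z R]: Z is <<t,<e,t>>,t>, R is <t,<e,t>>; result t.

t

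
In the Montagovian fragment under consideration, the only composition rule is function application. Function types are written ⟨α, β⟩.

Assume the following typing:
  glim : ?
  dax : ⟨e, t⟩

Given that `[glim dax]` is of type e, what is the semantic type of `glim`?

[glim dax] is required to be e. dax : ⟨e, t⟩ cannot yield e as functor, so glim : ⟨⟨e, t⟩, e⟩.

⟨⟨e, t⟩, e⟩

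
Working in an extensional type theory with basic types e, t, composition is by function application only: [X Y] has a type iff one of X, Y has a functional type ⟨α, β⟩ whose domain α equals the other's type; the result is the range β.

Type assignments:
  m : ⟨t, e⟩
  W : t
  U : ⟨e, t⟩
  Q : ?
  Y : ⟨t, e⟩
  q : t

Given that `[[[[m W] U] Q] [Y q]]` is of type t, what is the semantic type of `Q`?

[[[[m W] U] Q] [Y q]] is required to be t. [Y q] : e cannot yield t as functor, so [[[m W] U] Q] : ⟨e, t⟩.
[[[m W] U] Q] is required to be ⟨e, t⟩. [[m W] U] : t cannot yield ⟨e, t⟩ as functor, so Q : ⟨t, ⟨e, t⟩⟩.

⟨t, ⟨e, t⟩⟩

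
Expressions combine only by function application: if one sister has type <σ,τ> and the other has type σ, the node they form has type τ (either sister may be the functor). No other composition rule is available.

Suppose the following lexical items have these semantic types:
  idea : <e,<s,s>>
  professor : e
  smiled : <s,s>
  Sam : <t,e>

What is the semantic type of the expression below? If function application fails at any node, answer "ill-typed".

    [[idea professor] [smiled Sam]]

ill-typed

[idea professor]: idea is <e,<s,s>>, professor is e; result <s,s>.
[smiled Sam]: <s,s> and <t,e> cannot combine by function application — type clash.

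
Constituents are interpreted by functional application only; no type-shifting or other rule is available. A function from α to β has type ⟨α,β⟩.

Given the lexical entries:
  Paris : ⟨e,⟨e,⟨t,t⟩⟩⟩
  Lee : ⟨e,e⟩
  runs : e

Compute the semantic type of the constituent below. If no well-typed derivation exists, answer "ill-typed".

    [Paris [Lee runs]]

[Lee runs]: ⟨e,e⟩ applied to e yields e.
[Paris [Lee runs]]: ⟨e,⟨e,⟨t,t⟩⟩⟩ applied to e yields ⟨e,⟨t,t⟩⟩.

⟨e,⟨t,t⟩⟩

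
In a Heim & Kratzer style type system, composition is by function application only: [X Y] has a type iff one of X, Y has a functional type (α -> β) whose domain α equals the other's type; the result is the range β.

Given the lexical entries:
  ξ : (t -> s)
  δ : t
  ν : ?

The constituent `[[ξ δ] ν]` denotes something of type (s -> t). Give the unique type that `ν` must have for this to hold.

(s -> (s -> t))

For [[ξ δ] ν] to have type (s -> t) with [ξ δ] of type s, ν must be the function: ν : (s -> (s -> t)).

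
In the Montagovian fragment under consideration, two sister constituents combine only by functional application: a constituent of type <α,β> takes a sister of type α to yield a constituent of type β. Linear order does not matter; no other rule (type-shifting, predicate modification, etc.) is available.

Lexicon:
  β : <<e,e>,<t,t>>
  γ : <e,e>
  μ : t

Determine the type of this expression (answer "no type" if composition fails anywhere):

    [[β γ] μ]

t

[β γ]: <<e,e>,<t,t>> applied to <e,e> yields <t,t>.
[[β γ] μ]: <t,t> applied to t yields t.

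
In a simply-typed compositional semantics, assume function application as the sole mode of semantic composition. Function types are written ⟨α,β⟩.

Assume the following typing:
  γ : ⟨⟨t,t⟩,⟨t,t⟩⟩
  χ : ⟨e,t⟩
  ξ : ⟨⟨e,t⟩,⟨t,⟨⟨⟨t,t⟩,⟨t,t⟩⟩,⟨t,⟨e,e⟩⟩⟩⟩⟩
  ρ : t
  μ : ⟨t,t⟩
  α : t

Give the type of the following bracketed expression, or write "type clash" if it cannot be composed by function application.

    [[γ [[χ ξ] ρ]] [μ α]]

[χ ξ] — ξ of type ⟨⟨e,t⟩,⟨t,⟨⟨⟨t,t⟩,⟨t,t⟩⟩,⟨t,⟨e,e⟩⟩⟩⟩⟩ combines with χ of type ⟨e,t⟩: type ⟨t,⟨⟨⟨t,t⟩,⟨t,t⟩⟩,⟨t,⟨e,e⟩⟩⟩⟩.
[[χ ξ] ρ] — [χ ξ] of type ⟨t,⟨⟨⟨t,t⟩,⟨t,t⟩⟩,⟨t,⟨e,e⟩⟩⟩⟩ combines with ρ of type t: type ⟨⟨⟨t,t⟩,⟨t,t⟩⟩,⟨t,⟨e,e⟩⟩⟩.
[γ [[χ ξ] ρ]] — [[χ ξ] ρ] of type ⟨⟨⟨t,t⟩,⟨t,t⟩⟩,⟨t,⟨e,e⟩⟩⟩ combines with γ of type ⟨⟨t,t⟩,⟨t,t⟩⟩: type ⟨t,⟨e,e⟩⟩.
[μ α] — μ of type ⟨t,t⟩ combines with α of type t: type t.
[[γ [[χ ξ] ρ]] [μ α]] — [γ [[χ ξ] ρ]] of type ⟨t,⟨e,e⟩⟩ combines with [μ α] of type t: type ⟨e,e⟩.

⟨e,e⟩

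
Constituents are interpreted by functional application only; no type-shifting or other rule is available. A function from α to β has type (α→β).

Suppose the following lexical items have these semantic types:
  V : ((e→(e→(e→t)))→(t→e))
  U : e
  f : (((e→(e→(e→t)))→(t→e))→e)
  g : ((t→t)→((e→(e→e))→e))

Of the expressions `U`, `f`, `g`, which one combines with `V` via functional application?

U : e — V needs (e→(e→(e→t))); U needs nothing (atomic); neither fits.
f — combines: f : (((e→(e→(e→t)))→(t→e))→e) takes V : ((e→(e→(e→t)))→(t→e)) as argument, giving e.
g : ((t→t)→((e→(e→e))→e)) — V needs (e→(e→(e→t))); g needs (t→t); neither fits.

f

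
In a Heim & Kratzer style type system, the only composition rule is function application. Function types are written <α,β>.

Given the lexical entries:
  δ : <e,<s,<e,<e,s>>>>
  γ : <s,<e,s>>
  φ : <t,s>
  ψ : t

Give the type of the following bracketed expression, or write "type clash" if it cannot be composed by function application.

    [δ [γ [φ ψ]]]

type clash

[φ ψ]: <t,s> applied to t yields s.
[γ [φ ψ]]: <s,<e,s>> applied to s yields <e,s>.
[δ [γ [φ ψ]]]: <e,<s,<e,<e,s>>>> and <e,s> cannot combine by function application — type clash.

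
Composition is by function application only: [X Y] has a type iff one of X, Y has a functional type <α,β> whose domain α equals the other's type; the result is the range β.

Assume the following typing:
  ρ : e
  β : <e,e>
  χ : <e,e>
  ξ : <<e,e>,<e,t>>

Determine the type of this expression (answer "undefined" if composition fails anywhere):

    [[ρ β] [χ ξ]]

[ρ β]: functor β : <e,e>, argument ρ : e; result e.
[χ ξ]: functor ξ : <<e,e>,<e,t>>, argument χ : <e,e>; result <e,t>.
[[ρ β] [χ ξ]]: functor [χ ξ] : <e,t>, argument [ρ β] : e; result t.

t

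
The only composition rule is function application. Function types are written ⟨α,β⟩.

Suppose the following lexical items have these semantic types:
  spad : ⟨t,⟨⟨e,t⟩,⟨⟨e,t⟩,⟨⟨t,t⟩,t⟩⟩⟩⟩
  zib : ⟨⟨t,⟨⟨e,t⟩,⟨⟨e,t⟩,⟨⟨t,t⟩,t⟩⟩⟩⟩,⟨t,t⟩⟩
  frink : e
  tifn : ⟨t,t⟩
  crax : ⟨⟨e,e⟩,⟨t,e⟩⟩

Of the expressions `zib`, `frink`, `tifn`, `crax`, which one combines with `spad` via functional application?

zib — combines: zib : ⟨⟨t,⟨⟨e,t⟩,⟨⟨e,t⟩,⟨⟨t,t⟩,t⟩⟩⟩⟩,⟨t,t⟩⟩ takes spad : ⟨t,⟨⟨e,t⟩,⟨⟨e,t⟩,⟨⟨t,t⟩,t⟩⟩⟩⟩ as argument, giving ⟨t,t⟩.
frink : e — spad needs t; frink needs nothing (atomic); neither fits.
tifn : ⟨t,t⟩ — spad needs t; tifn needs t; neither fits.
crax : ⟨⟨e,e⟩,⟨t,e⟩⟩ — spad needs t; crax needs ⟨e,e⟩; neither fits.

zib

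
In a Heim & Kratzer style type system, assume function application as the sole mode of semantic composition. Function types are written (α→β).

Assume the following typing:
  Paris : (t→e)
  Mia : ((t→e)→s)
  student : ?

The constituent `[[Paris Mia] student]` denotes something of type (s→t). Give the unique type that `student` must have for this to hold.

(s→(s→t))

For [[Paris Mia] student] to have type (s→t) with [Paris Mia] of type s, student must be the function: student : (s→(s→t)).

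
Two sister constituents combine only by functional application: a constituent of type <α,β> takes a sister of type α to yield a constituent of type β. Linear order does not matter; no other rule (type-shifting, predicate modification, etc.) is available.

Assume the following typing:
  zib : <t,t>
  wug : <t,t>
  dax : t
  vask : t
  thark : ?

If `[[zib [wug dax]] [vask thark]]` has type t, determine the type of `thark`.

<t,<t,t>>

For [[zib [wug dax]] [vask thark]] to have type t with [zib [wug dax]] of type t, [vask thark] must be the function: [vask thark] : <t,t>.
For [vask thark] to have type <t,t> with vask of type t, thark must be the function: thark : <t,<t,t>>.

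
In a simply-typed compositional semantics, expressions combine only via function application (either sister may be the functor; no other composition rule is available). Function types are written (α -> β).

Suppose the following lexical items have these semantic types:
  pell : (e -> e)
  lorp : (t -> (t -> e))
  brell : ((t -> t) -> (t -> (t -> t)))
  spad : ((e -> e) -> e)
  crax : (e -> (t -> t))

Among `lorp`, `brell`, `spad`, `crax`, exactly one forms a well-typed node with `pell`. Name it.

spad

lorp : (t -> (t -> e)) — pell needs e; lorp needs t; neither fits.
brell : ((t -> t) -> (t -> (t -> t))) — pell needs e; brell needs (t -> t); neither fits.
spad — combines: spad : ((e -> e) -> e) takes pell : (e -> e) as argument, giving e.
crax : (e -> (t -> t)) — pell needs e; crax needs e; neither fits.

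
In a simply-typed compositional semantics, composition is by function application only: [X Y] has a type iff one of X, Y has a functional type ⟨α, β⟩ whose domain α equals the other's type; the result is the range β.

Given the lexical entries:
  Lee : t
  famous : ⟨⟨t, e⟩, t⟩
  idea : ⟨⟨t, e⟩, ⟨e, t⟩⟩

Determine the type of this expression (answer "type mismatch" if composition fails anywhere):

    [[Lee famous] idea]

type mismatch

[Lee famous]: t and ⟨⟨t, e⟩, t⟩ cannot combine by function application — type clash.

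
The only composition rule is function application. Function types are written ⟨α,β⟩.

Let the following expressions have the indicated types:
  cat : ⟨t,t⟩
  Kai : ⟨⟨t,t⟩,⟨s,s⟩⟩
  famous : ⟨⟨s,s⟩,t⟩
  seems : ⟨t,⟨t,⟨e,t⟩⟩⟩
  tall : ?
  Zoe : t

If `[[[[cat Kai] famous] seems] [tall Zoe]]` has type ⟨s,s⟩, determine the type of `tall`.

⟨t,⟨⟨t,⟨e,t⟩⟩,⟨s,s⟩⟩⟩

For [[[[cat Kai] famous] seems] [tall Zoe]] to have type ⟨s,s⟩ with [[[cat Kai] famous] seems] of type ⟨t,⟨e,t⟩⟩, [tall Zoe] must be the function: [tall Zoe] : ⟨⟨t,⟨e,t⟩⟩,⟨s,s⟩⟩.
For [tall Zoe] to have type ⟨⟨t,⟨e,t⟩⟩,⟨s,s⟩⟩ with Zoe of type t, tall must be the function: tall : ⟨t,⟨⟨t,⟨e,t⟩⟩,⟨s,s⟩⟩⟩.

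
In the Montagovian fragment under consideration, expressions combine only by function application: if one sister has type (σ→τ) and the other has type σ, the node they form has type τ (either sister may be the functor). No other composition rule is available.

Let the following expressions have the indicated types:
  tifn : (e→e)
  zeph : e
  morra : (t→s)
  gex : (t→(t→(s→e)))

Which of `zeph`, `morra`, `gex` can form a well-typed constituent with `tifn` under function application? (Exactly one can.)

zeph — combines: tifn : (e→e) takes zeph : e as argument, giving e.
morra : (t→s) — does not combine with tifn.
gex : (t→(t→(s→e))) — does not combine with tifn.

zeph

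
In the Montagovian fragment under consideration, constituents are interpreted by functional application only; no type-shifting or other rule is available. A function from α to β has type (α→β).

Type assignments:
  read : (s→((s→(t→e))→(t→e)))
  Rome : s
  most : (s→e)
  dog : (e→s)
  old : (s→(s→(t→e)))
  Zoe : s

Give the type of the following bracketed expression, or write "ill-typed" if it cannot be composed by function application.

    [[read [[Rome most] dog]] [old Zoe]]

(t→e)

[Rome most]: (s→e) applied to s yields e.
[[Rome most] dog]: (e→s) applied to e yields s.
[read [[Rome most] dog]]: (s→((s→(t→e))→(t→e))) applied to s yields ((s→(t→e))→(t→e)).
[old Zoe]: (s→(s→(t→e))) applied to s yields (s→(t→e)).
[[read [[Rome most] dog]] [old Zoe]]: ((s→(t→e))→(t→e)) applied to (s→(t→e)) yields (t→e).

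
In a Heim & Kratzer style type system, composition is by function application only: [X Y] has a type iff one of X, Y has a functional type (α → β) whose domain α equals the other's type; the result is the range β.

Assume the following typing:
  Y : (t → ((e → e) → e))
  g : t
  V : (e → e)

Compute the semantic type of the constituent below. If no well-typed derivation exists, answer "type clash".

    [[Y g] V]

e

[Y g] — Y of type (t → ((e → e) → e)) combines with g of type t: type ((e → e) → e).
[[Y g] V] — [Y g] of type ((e → e) → e) combines with V of type (e → e): type e.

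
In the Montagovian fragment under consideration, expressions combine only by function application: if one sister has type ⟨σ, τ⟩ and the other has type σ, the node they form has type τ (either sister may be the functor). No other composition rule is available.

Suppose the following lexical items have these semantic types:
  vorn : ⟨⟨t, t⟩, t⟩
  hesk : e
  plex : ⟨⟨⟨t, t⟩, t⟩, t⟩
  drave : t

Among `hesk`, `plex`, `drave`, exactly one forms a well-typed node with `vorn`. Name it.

hesk : e — does not combine with vorn.
plex — combines: plex : ⟨⟨⟨t, t⟩, t⟩, t⟩ takes vorn : ⟨⟨t, t⟩, t⟩ as argument, giving t.
drave : t — does not combine with vorn.

plex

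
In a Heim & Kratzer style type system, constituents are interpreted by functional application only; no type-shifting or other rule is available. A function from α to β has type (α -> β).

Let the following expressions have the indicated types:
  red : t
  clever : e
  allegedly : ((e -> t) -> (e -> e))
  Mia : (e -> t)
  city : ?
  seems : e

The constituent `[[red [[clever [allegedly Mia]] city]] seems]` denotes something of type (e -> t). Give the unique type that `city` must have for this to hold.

(e -> (t -> (e -> (e -> t))))

[[red [[clever [allegedly Mia]] city]] seems] is required to be (e -> t). seems : e cannot yield (e -> t) as functor, so [red [[clever [allegedly Mia]] city]] : (e -> (e -> t)).
[red [[clever [allegedly Mia]] city]] is required to be (e -> (e -> t)). red : t cannot yield (e -> (e -> t)) as functor, so [[clever [allegedly Mia]] city] : (t -> (e -> (e -> t))).
[[clever [allegedly Mia]] city] is required to be (t -> (e -> (e -> t))). [clever [allegedly Mia]] : e cannot yield (t -> (e -> (e -> t))) as functor, so city : (e -> (t -> (e -> (e -> t)))).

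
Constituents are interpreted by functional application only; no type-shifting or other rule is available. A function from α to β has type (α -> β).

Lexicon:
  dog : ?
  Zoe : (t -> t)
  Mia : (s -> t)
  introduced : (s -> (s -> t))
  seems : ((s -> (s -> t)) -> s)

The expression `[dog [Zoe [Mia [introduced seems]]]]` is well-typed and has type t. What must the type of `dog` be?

[dog [Zoe [Mia [introduced seems]]]] is required to be t. [Zoe [Mia [introduced seems]]] : t cannot yield t as functor, so dog : (t -> t).

(t -> t)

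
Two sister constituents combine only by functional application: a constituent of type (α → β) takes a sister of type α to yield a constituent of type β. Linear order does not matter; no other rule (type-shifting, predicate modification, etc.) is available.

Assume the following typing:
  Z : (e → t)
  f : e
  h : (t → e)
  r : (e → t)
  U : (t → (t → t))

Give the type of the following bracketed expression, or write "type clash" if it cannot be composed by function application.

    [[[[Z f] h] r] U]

(t → t)

[Z f] — Z of type (e → t) combines with f of type e: type t.
[[Z f] h] — h of type (t → e) combines with [Z f] of type t: type e.
[[[Z f] h] r] — r of type (e → t) combines with [[Z f] h] of type e: type t.
[[[[Z f] h] r] U] — U of type (t → (t → t)) combines with [[[Z f] h] r] of type t: type (t → t).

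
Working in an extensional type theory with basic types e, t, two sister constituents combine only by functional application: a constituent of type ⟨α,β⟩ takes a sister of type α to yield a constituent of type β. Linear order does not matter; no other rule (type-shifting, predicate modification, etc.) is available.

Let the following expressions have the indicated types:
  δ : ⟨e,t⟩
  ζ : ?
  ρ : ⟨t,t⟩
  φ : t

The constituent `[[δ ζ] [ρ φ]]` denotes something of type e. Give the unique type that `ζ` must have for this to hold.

For [[δ ζ] [ρ φ]] to have type e with [ρ φ] of type t, [δ ζ] must be the function: [δ ζ] : ⟨t,e⟩.
For [δ ζ] to have type ⟨t,e⟩ with δ of type ⟨e,t⟩, ζ must be the function: ζ : ⟨⟨e,t⟩,⟨t,e⟩⟩.

⟨⟨e,t⟩,⟨t,e⟩⟩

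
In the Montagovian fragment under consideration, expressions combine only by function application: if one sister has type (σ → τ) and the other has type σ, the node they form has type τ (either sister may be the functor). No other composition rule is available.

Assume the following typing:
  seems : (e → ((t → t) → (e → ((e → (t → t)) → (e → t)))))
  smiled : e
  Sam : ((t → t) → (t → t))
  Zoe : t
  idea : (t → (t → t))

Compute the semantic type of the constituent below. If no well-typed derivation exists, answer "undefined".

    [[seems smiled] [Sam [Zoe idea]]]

At [seems smiled], seems : (e → ((t → t) → (e → ((e → (t → t)) → (e → t))))) takes smiled : e, giving ((t → t) → (e → ((e → (t → t)) → (e → t)))).
At [Zoe idea], idea : (t → (t → t)) takes Zoe : t, giving (t → t).
At [Sam [Zoe idea]], Sam : ((t → t) → (t → t)) takes [Zoe idea] : (t → t), giving (t → t).
At [[seems smiled] [Sam [Zoe idea]]], [seems smiled] : ((t → t) → (e → ((e → (t → t)) → (e → t)))) takes [Sam [Zoe idea]] : (t → t), giving (e → ((e → (t → t)) → (e → t))).

(e → ((e → (t → t)) → (e → t)))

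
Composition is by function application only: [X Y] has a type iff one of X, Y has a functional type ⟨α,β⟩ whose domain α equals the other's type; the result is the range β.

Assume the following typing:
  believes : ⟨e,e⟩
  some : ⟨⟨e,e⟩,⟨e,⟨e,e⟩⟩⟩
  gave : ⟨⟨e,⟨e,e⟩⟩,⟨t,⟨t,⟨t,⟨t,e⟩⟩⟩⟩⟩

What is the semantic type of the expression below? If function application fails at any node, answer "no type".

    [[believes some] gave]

⟨t,⟨t,⟨t,⟨t,e⟩⟩⟩⟩

[believes some]: ⟨⟨e,e⟩,⟨e,⟨e,e⟩⟩⟩ applied to ⟨e,e⟩ yields ⟨e,⟨e,e⟩⟩.
[[believes some] gave]: ⟨⟨e,⟨e,e⟩⟩,⟨t,⟨t,⟨t,⟨t,e⟩⟩⟩⟩⟩ applied to ⟨e,⟨e,e⟩⟩ yields ⟨t,⟨t,⟨t,⟨t,e⟩⟩⟩⟩.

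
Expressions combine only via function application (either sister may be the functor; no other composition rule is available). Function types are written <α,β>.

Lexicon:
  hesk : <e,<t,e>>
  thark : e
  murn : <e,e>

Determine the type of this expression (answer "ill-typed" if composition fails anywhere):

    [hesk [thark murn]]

[thark murn] — murn of type <e,e> combines with thark of type e: type e.
[hesk [thark murn]] — hesk of type <e,<t,e>> combines with [thark murn] of type e: type <t,e>.

<t,e>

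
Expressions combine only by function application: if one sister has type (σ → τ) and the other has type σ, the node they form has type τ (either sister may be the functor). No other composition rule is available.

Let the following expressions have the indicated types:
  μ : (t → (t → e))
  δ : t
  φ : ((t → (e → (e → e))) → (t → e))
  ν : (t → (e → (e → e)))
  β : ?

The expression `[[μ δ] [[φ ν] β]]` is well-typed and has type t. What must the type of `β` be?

((t → e) → ((t → e) → t))

At [[μ δ] [[φ ν] β]] (required: t): [μ δ] is (t → e), which is not a function with range t; hence [[φ ν] β] is the functor — type ((t → e) → t).
At [[φ ν] β] (required: ((t → e) → t)): [φ ν] is (t → e), which is not a function with range ((t → e) → t); hence β is the functor — type ((t → e) → ((t → e) → t)).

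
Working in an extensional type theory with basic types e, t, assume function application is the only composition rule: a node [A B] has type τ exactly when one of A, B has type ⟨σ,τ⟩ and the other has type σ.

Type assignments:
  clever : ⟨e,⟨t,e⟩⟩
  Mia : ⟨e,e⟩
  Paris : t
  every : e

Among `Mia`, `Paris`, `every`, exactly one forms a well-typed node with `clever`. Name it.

Mia : ⟨e,e⟩ — clever needs e; Mia needs e; neither fits.
Paris : t — clever needs e; Paris needs nothing (atomic); neither fits.
every — combines: clever : ⟨e,⟨t,e⟩⟩ takes every : e as argument, giving ⟨t,e⟩.

every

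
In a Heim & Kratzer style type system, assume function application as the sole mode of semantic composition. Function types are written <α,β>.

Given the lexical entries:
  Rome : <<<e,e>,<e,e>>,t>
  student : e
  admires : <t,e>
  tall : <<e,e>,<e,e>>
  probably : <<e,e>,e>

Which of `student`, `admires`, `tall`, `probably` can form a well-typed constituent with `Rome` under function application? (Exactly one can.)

tall

student : e — no; Rome wants <<e,e>,<e,e>>, and student wants nothing (atomic).
admires : <t,e> — no; Rome wants <<e,e>,<e,e>>, and admires wants t.
tall — combines: Rome : <<<e,e>,<e,e>>,t> takes tall : <<e,e>,<e,e>> as argument, giving t.
probably : <<e,e>,e> — no; Rome wants <<e,e>,<e,e>>, and probably wants <e,e>.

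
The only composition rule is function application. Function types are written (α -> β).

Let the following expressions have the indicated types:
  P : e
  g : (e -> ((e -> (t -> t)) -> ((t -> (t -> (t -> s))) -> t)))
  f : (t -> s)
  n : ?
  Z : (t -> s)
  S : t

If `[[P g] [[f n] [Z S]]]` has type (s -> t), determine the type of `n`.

((t -> s) -> (s -> (((e -> (t -> t)) -> ((t -> (t -> (t -> s))) -> t)) -> (s -> t))))

[[P g] [[f n] [Z S]]] must have type (s -> t). The sister [P g] has type ((e -> (t -> t)) -> ((t -> (t -> (t -> s))) -> t)); that is not a function onto (s -> t), so [[f n] [Z S]] must be the functor, of type (((e -> (t -> t)) -> ((t -> (t -> (t -> s))) -> t)) -> (s -> t)).
[[f n] [Z S]] must have type (((e -> (t -> t)) -> ((t -> (t -> (t -> s))) -> t)) -> (s -> t)). The sister [Z S] has type s; that is not a function onto (((e -> (t -> t)) -> ((t -> (t -> (t -> s))) -> t)) -> (s -> t)), so [f n] must be the functor, of type (s -> (((e -> (t -> t)) -> ((t -> (t -> (t -> s))) -> t)) -> (s -> t))).
[f n] must have type (s -> (((e -> (t -> t)) -> ((t -> (t -> (t -> s))) -> t)) -> (s -> t))). The sister f has type (t -> s); that is not a function onto (s -> (((e -> (t -> t)) -> ((t -> (t -> (t -> s))) -> t)) -> (s -> t))), so n must be the functor, of type ((t -> s) -> (s -> (((e -> (t -> t)) -> ((t -> (t -> (t -> s))) -> t)) -> (s -> t)))).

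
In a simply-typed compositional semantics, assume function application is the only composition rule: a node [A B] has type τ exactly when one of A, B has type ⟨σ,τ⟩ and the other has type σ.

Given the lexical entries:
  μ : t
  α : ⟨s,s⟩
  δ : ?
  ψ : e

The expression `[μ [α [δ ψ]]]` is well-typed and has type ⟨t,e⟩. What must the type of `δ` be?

⟨e,⟨⟨s,s⟩,⟨t,⟨t,e⟩⟩⟩⟩

At [μ [α [δ ψ]]] (required: ⟨t,e⟩): μ is t, which is not a function with range ⟨t,e⟩; hence [α [δ ψ]] is the functor — type ⟨t,⟨t,e⟩⟩.
At [α [δ ψ]] (required: ⟨t,⟨t,e⟩⟩): α is ⟨s,s⟩, which is not a function with range ⟨t,⟨t,e⟩⟩; hence [δ ψ] is the functor — type ⟨⟨s,s⟩,⟨t,⟨t,e⟩⟩⟩.
At [δ ψ] (required: ⟨⟨s,s⟩,⟨t,⟨t,e⟩⟩⟩): ψ is e, which is not a function with range ⟨⟨s,s⟩,⟨t,⟨t,e⟩⟩⟩; hence δ is the functor — type ⟨e,⟨⟨s,s⟩,⟨t,⟨t,e⟩⟩⟩⟩.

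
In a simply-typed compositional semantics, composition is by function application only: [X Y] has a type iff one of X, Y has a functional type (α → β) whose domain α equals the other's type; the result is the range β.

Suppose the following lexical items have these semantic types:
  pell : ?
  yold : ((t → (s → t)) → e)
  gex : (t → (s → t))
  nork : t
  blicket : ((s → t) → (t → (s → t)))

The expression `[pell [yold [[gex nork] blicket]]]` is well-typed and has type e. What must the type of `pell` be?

(e → e)

[pell [yold [[gex nork] blicket]]] is required to be e. [yold [[gex nork] blicket]] : e cannot yield e as functor, so pell : (e → e).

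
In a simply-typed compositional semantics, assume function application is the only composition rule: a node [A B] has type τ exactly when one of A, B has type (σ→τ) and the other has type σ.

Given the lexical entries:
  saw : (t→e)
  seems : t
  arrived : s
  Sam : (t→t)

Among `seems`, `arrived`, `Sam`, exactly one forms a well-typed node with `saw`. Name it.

seems — combines: saw : (t→e) takes seems : t as argument, giving e.
arrived : s — does not combine with saw.
Sam : (t→t) — does not combine with saw.

seems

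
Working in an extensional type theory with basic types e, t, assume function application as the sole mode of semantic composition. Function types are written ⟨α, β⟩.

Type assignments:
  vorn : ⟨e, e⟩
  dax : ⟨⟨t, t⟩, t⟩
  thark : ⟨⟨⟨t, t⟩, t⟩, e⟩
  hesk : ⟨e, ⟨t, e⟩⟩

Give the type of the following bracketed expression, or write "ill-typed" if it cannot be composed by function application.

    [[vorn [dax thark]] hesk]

⟨t, e⟩

At [dax thark], thark : ⟨⟨⟨t, t⟩, t⟩, e⟩ takes dax : ⟨⟨t, t⟩, t⟩, giving e.
At [vorn [dax thark]], vorn : ⟨e, e⟩ takes [dax thark] : e, giving e.
At [[vorn [dax thark]] hesk], hesk : ⟨e, ⟨t, e⟩⟩ takes [vorn [dax thark]] : e, giving ⟨t, e⟩.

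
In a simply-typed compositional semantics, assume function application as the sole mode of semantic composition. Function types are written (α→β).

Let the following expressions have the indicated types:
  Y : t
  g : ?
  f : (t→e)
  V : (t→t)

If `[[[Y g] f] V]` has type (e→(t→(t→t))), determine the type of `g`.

(t→((t→e)→((t→t)→(e→(t→(t→t))))))

For [[[Y g] f] V] to have type (e→(t→(t→t))) with V of type (t→t), [[Y g] f] must be the function: [[Y g] f] : ((t→t)→(e→(t→(t→t)))).
For [[Y g] f] to have type ((t→t)→(e→(t→(t→t)))) with f of type (t→e), [Y g] must be the function: [Y g] : ((t→e)→((t→t)→(e→(t→(t→t))))).
For [Y g] to have type ((t→e)→((t→t)→(e→(t→(t→t))))) with Y of type t, g must be the function: g : (t→((t→e)→((t→t)→(e→(t→(t→t)))))).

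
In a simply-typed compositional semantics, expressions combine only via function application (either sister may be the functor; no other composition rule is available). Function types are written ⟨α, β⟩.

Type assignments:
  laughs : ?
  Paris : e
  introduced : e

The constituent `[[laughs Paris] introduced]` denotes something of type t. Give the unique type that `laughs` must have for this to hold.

⟨e, ⟨e, t⟩⟩

At [[laughs Paris] introduced] (required: t): introduced is e, which is not a function with range t; hence [laughs Paris] is the functor — type ⟨e, t⟩.
At [laughs Paris] (required: ⟨e, t⟩): Paris is e, which is not a function with range ⟨e, t⟩; hence laughs is the functor — type ⟨e, ⟨e, t⟩⟩.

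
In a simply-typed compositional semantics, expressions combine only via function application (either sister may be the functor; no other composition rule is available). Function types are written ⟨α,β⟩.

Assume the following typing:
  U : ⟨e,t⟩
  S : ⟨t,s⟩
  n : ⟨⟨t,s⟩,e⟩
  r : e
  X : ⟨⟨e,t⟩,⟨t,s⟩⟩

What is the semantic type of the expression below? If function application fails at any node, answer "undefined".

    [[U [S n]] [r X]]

[S n]: ⟨⟨t,s⟩,e⟩ applied to ⟨t,s⟩ yields e.
[U [S n]]: ⟨e,t⟩ applied to e yields t.
[r X]: e with ⟨⟨e,t⟩,⟨t,s⟩⟩ — neither is a function whose domain matches the other; composition fails here.

undefined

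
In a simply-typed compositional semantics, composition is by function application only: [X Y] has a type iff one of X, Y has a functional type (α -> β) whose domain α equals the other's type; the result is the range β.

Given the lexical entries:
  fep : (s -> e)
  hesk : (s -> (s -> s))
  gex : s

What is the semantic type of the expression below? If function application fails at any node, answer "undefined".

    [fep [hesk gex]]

At [hesk gex], hesk : (s -> (s -> s)) takes gex : s, giving (s -> s).
[fep [hesk gex]]: (s -> e) with (s -> s) — neither is a function whose domain matches the other; composition fails here.

undefined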